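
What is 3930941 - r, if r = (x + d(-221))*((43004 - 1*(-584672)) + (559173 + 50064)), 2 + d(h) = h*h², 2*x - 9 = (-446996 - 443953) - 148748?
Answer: 13994075197432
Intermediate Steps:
x = -519844 (x = 9/2 + ((-446996 - 443953) - 148748)/2 = 9/2 + (-890949 - 148748)/2 = 9/2 + (½)*(-1039697) = 9/2 - 1039697/2 = -519844)
d(h) = -2 + h³ (d(h) = -2 + h*h² = -2 + h³)
r = -13994071266491 (r = (-519844 + (-2 + (-221)³))*((43004 - 1*(-584672)) + (559173 + 50064)) = (-519844 + (-2 - 10793861))*((43004 + 584672) + 609237) = (-519844 - 10793863)*(627676 + 609237) = -11313707*1236913 = -13994071266491)
3930941 - r = 3930941 - 1*(-13994071266491) = 3930941 + 13994071266491 = 13994075197432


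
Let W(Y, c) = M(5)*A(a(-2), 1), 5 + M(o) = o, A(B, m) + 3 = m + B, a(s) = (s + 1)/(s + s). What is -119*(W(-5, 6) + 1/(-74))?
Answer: 119/74 ≈ 1.6081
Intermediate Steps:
a(s) = (1 + s)/(2*s) (a(s) = (1 + s)/((2*s)) = (1 + s)*(1/(2*s)) = (1 + s)/(2*s))
A(B, m) = -3 + B + m (A(B, m) = -3 + (m + B) = -3 + (B + m) = -3 + B + m)
M(o) = -5 + o
W(Y, c) = 0 (W(Y, c) = (-5 + 5)*(-3 + (1/2)*(1 - 2)/(-2) + 1) = 0*(-3 + (1/2)*(-1/2)*(-1) + 1) = 0*(-3 + 1/4 + 1) = 0*(-7/4) = 0)
-119*(W(-5, 6) + 1/(-74)) = -119*(0 + 1/(-74)) = -119*(0 - 1/74) = -119*(-1/74) = 119/74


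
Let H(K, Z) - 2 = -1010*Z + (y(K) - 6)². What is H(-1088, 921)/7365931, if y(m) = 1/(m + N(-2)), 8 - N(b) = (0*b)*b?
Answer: -1084952607839/8591621918400 ≈ -0.12628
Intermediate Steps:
N(b) = 8 (N(b) = 8 - 0*b*b = 8 - 0*b = 8 - 1*0 = 8 + 0 = 8)
y(m) = 1/(8 + m) (y(m) = 1/(m + 8) = 1/(8 + m))
H(K, Z) = 2 + (-6 + 1/(8 + K))² - 1010*Z (H(K, Z) = 2 + (-1010*Z + (1/(8 + K) - 6)²) = 2 + (-1010*Z + (-6 + 1/(8 + K))²) = 2 + ((-6 + 1/(8 + K))² - 1010*Z) = 2 + (-6 + 1/(8 + K))² - 1010*Z)
H(-1088, 921)/7365931 = (2 - 1010*921 + (47 + 6*(-1088))²/(8 - 1088)²)/7365931 = (2 - 930210 + (47 - 6528)²/(-1080)²)*(1/7365931) = (2 - 930210 + (1/1166400)*(-6481)²)*(1/7365931) = (2 - 930210 + (1/1166400)*42003361)*(1/7365931) = (2 - 930210 + 42003361/1166400)*(1/7365931) = -1084952607839/1166400*1/7365931 = -1084952607839/8591621918400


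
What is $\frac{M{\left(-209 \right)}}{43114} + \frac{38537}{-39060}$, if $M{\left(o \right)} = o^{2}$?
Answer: $\frac{22347821}{842016420} \approx 0.026541$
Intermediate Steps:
$\frac{M{\left(-209 \right)}}{43114} + \frac{38537}{-39060} = \frac{\left(-209\right)^{2}}{43114} + \frac{38537}{-39060} = 43681 \cdot \frac{1}{43114} + 38537 \left(- \frac{1}{39060}\right) = \frac{43681}{43114} - \frac{38537}{39060} = \frac{22347821}{842016420}$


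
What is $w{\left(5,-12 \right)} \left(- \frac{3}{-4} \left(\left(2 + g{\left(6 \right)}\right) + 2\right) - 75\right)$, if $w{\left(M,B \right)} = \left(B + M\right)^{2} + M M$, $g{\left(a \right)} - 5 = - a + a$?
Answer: $- \frac{10101}{2} \approx -5050.5$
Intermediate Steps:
$g{\left(a \right)} = 5$ ($g{\left(a \right)} = 5 + \left(- a + a\right) = 5 + 0 = 5$)
$w{\left(M,B \right)} = M^{2} + \left(B + M\right)^{2}$ ($w{\left(M,B \right)} = \left(B + M\right)^{2} + M^{2} = M^{2} + \left(B + M\right)^{2}$)
$w{\left(5,-12 \right)} \left(- \frac{3}{-4} \left(\left(2 + g{\left(6 \right)}\right) + 2\right) - 75\right) = \left(5^{2} + \left(-12 + 5\right)^{2}\right) \left(- \frac{3}{-4} \left(\left(2 + 5\right) + 2\right) - 75\right) = \left(25 + \left(-7\right)^{2}\right) \left(\left(-3\right) \left(- \frac{1}{4}\right) \left(7 + 2\right) - 75\right) = \left(25 + 49\right) \left(\frac{3}{4} \cdot 9 - 75\right) = 74 \left(\frac{27}{4} - 75\right) = 74 \left(- \frac{273}{4}\right) = - \frac{10101}{2}$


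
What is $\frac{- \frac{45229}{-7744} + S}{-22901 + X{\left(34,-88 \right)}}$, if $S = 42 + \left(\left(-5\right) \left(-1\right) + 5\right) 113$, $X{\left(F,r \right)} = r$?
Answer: $- \frac{3040399}{59342272} \approx -0.051235$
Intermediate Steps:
$S = 1172$ ($S = 42 + \left(5 + 5\right) 113 = 42 + 10 \cdot 113 = 42 + 1130 = 1172$)
$\frac{- \frac{45229}{-7744} + S}{-22901 + X{\left(34,-88 \right)}} = \frac{- \frac{45229}{-7744} + 1172}{-22901 - 88} = \frac{\left(-45229\right) \left(- \frac{1}{7744}\right) + 1172}{-22989} = \left(\frac{45229}{7744} + 1172\right) \left(- \frac{1}{22989}\right) = \frac{9121197}{7744} \left(- \frac{1}{22989}\right) = - \frac{3040399}{59342272}$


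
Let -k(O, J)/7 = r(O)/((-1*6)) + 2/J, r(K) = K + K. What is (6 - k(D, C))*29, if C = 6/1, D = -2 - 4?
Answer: 1943/3 ≈ 647.67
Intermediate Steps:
r(K) = 2*K
D = -6
C = 6 (C = 6*1 = 6)
k(O, J) = -14/J + 7*O/3 (k(O, J) = -7*((2*O)/((-1*6)) + 2/J) = -7*((2*O)/(-6) + 2/J) = -7*((2*O)*(-⅙) + 2/J) = -7*(-O/3 + 2/J) = -7*(2/J - O/3) = -14/J + 7*O/3)
(6 - k(D, C))*29 = (6 - (-14/6 + (7/3)*(-6)))*29 = (6 - (-14*⅙ - 14))*29 = (6 - (-7/3 - 14))*29 = (6 - 1*(-49/3))*29 = (6 + 49/3)*29 = (67/3)*29 = 1943/3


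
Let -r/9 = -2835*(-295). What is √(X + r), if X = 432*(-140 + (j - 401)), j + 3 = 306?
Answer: 21*I*√17301 ≈ 2762.2*I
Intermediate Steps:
j = 303 (j = -3 + 306 = 303)
r = -7526925 (r = -(-25515)*(-295) = -9*836325 = -7526925)
X = -102816 (X = 432*(-140 + (303 - 401)) = 432*(-140 - 98) = 432*(-238) = -102816)
√(X + r) = √(-102816 - 7526925) = √(-7629741) = 21*I*√17301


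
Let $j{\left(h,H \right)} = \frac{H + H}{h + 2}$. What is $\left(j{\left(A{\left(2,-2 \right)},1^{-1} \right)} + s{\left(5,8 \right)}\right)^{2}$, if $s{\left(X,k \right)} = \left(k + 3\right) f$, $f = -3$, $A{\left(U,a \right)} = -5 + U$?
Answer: $1225$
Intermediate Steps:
$j{\left(h,H \right)} = \frac{2 H}{2 + h}$
$s{\left(X,k \right)} = -9 - 3 k$ ($s{\left(X,k \right)} = \left(k + 3\right) \left(-3\right) = \left(3 + k\right) \left(-3\right) = -9 - 3 k$)
$\left(j{\left(A{\left(2,-2 \right)},1^{-1} \right)} + s{\left(5,8 \right)}\right)^{2} = \left(\frac{2}{1 \left(2 + \left(-5 + 2\right)\right)} - 33\right)^{2} = \left(2 \cdot 1 \frac{1}{2 - 3} - 33\right)^{2} = \left(2 \cdot 1 \frac{1}{-1} - 33\right)^{2} = \left(2 \cdot 1 \left(-1\right) - 33\right)^{2} = \left(-2 - 33\right)^{2} = \left(-35\right)^{2} = 1225$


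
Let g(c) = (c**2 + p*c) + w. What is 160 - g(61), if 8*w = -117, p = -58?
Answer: -67/8 ≈ -8.3750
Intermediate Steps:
w = -117/8 (w = (1/8)*(-117) = -117/8 ≈ -14.625)
g(c) = -117/8 + c**2 - 58*c (g(c) = (c**2 - 58*c) - 117/8 = -117/8 + c**2 - 58*c)
160 - g(61) = 160 - (-117/8 + 61**2 - 58*61) = 160 - (-117/8 + 3721 - 3538) = 160 - 1*1347/8 = 160 - 1347/8 = -67/8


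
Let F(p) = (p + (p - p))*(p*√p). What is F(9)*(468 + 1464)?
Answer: 469476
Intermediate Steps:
F(p) = p^(5/2) (F(p) = (p + 0)*p^(3/2) = p*p^(3/2) = p^(5/2))
F(9)*(468 + 1464) = 9^(5/2)*(468 + 1464) = 243*1932 = 469476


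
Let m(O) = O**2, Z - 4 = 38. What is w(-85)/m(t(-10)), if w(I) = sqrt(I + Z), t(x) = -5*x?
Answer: I*sqrt(43)/2500 ≈ 0.002623*I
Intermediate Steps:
Z = 42 (Z = 4 + 38 = 42)
w(I) = sqrt(42 + I) (w(I) = sqrt(I + 42) = sqrt(42 + I))
w(-85)/m(t(-10)) = sqrt(42 - 85)/((-5*(-10))**2) = sqrt(-43)/(50**2) = (I*sqrt(43))/2500 = (I*sqrt(43))*(1/2500) = I*sqrt(43)/2500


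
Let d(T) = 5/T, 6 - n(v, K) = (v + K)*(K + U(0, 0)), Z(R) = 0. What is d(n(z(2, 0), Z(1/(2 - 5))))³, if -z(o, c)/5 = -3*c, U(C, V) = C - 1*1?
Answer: 125/216 ≈ 0.57870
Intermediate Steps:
U(C, V) = -1 + C (U(C, V) = C - 1 = -1 + C)
z(o, c) = 15*c (z(o, c) = -(-15)*c = 15*c)
n(v, K) = 6 - (-1 + K)*(K + v) (n(v, K) = 6 - (v + K)*(K + (-1 + 0)) = 6 - (K + v)*(K - 1) = 6 - (K + v)*(-1 + K) = 6 - (-1 + K)*(K + v))
d(n(z(2, 0), Z(1/(2 - 5))))³ = (5/(6 + 0 + 15*0 - 1*0² - 1*0*15*0))³ = (5/(6 + 0 + 0 - 1*0 - 1*0*0))³ = (5/(6 + 0 + 0 + 0 + 0))³ = (5/6)³ = (5*(⅙))³ = (⅚)³ = 125/216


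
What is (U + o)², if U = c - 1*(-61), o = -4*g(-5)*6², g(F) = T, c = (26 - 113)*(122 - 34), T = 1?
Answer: 59892121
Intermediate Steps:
c = -7656 (c = -87*88 = -7656)
g(F) = 1
o = -144 (o = -4*1*6² = -4*36 = -144)
U = -7595 (U = -7656 - 1*(-61) = -7656 + 61 = -7595)
(U + o)² = (-7595 - 144)² = (-7739)² = 59892121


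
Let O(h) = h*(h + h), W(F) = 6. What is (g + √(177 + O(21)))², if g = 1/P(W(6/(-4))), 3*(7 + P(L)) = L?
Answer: 26476/25 - 2*√1059/5 ≈ 1046.0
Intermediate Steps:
P(L) = -7 + L/3
g = -⅕ (g = 1/(-7 + (⅓)*6) = 1/(-7 + 2) = 1/(-5) = -⅕ ≈ -0.20000)
O(h) = 2*h² (O(h) = h*(2*h) = 2*h²)
(g + √(177 + O(21)))² = (-⅕ + √(177 + 2*21²))² = (-⅕ + √(177 + 2*441))² = (-⅕ + √(177 + 882))² = (-⅕ + √1059)²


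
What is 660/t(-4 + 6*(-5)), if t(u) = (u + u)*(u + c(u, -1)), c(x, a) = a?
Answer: 33/119 ≈ 0.27731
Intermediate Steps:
t(u) = 2*u*(-1 + u) (t(u) = (u + u)*(u - 1) = (2*u)*(-1 + u) = 2*u*(-1 + u))
660/t(-4 + 6*(-5)) = 660/((2*(-4 + 6*(-5))*(-1 + (-4 + 6*(-5))))) = 660/((2*(-4 - 30)*(-1 + (-4 - 30)))) = 660/((2*(-34)*(-1 - 34))) = 660/((2*(-34)*(-35))) = 660/2380 = 660*(1/2380) = 33/119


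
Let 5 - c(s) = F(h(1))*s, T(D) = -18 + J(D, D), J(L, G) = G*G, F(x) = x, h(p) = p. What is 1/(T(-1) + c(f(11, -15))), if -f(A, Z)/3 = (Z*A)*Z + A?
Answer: 1/7446 ≈ 0.00013430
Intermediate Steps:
f(A, Z) = -3*A - 3*A*Z² (f(A, Z) = -3*((Z*A)*Z + A) = -3*((A*Z)*Z + A) = -3*(A*Z² + A) = -3*(A + A*Z²) = -3*A - 3*A*Z²)
J(L, G) = G²
T(D) = -18 + D²
c(s) = 5 - s
1/(T(-1) + c(f(11, -15))) = 1/((-18 + (-1)²) + (5 - (-3)*11*(1 + (-15)²))) = 1/((-18 + 1) + (5 - (-3)*11*(1 + 225))) = 1/(-17 + (5 - (-3)*11*226)) = 1/(-17 + (5 - 1*(-7458))) = 1/(-17 + (5 + 7458)) = 1/(-17 + 7463) = 1/7446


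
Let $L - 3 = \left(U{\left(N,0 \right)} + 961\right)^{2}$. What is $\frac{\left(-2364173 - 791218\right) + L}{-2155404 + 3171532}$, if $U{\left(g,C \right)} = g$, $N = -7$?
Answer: $- \frac{280659}{127016} \approx -2.2096$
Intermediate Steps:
$L = 910119$ ($L = 3 + \left(-7 + 961\right)^{2} = 3 + 954^{2} = 3 + 910116 = 910119$)
$\frac{\left(-2364173 - 791218\right) + L}{-2155404 + 3171532} = \frac{\left(-2364173 - 791218\right) + 910119}{-2155404 + 3171532} = \frac{\left(-2364173 - 791218\right) + 910119}{1016128} = \left(-3155391 + 910119\right) \frac{1}{1016128} = \left(-2245272\right) \frac{1}{1016128} = - \frac{280659}{127016}$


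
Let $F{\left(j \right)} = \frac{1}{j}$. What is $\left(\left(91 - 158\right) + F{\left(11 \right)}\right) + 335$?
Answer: $\frac{2949}{11} \approx 268.09$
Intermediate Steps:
$\left(\left(91 - 158\right) + F{\left(11 \right)}\right) + 335 = \left(\left(91 - 158\right) + \frac{1}{11}\right) + 335 = \left(-67 + \frac{1}{11}\right) + 335 = - \frac{736}{11} + 335 = \frac{2949}{11}$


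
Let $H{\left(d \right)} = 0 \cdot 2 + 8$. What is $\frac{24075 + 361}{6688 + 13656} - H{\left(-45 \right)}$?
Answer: $- \frac{34579}{5086} \approx -6.7989$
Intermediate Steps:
$H{\left(d \right)} = 8$ ($H{\left(d \right)} = 0 + 8 = 8$)
$\frac{24075 + 361}{6688 + 13656} - H{\left(-45 \right)} = \frac{24075 + 361}{6688 + 13656} - 8 = \frac{24436}{20344} - 8 = 24436 \cdot \frac{1}{20344} - 8 = \frac{6109}{5086} - 8 = - \frac{34579}{5086}$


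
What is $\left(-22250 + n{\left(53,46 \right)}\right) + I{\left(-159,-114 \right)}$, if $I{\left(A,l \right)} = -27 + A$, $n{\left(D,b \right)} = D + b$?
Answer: $-22337$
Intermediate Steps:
$\left(-22250 + n{\left(53,46 \right)}\right) + I{\left(-159,-114 \right)} = \left(-22250 + \left(53 + 46\right)\right) - 186 = \left(-22250 + 99\right) - 186 = -22151 - 186 = -22337$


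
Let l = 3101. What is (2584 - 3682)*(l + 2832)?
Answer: -6514434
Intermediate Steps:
(2584 - 3682)*(l + 2832) = (2584 - 3682)*(3101 + 2832) = -1098*5933 = -6514434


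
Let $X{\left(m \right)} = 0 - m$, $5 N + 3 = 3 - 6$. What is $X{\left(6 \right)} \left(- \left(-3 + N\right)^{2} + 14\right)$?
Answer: $\frac{546}{25} \approx 21.84$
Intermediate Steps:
$N = - \frac{6}{5}$ ($N = - \frac{3}{5} + \frac{3 - 6}{5} = - \frac{3}{5} + \frac{1}{5} \left(-3\right) = - \frac{3}{5} - \frac{3}{5} = - \frac{6}{5} \approx -1.2$)
$X{\left(m \right)} = - m$
$X{\left(6 \right)} \left(- \left(-3 + N\right)^{2} + 14\right) = \left(-1\right) 6 \left(- \left(-3 - \frac{6}{5}\right)^{2} + 14\right) = - 6 \left(- \left(- \frac{21}{5}\right)^{2} + 14\right) = - 6 \left(\left(-1\right) \frac{441}{25} + 14\right) = - 6 \left(- \frac{441}{25} + 14\right) = \left(-6\right) \left(- \frac{91}{25}\right) = \frac{546}{25}$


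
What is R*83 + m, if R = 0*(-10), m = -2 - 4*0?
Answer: -2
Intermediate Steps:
m = -2 (m = -2 + 0 = -2)
R = 0
R*83 + m = 0*83 - 2 = 0 - 2 = -2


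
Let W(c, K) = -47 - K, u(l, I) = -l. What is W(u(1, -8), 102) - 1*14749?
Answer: -14898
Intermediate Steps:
W(u(1, -8), 102) - 1*14749 = (-47 - 1*102) - 1*14749 = (-47 - 102) - 14749 = -149 - 14749 = -14898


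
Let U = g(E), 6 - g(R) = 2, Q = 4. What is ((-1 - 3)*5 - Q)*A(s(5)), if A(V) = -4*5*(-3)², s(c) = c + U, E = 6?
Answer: 4320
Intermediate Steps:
g(R) = 4 (g(R) = 6 - 1*2 = 6 - 2 = 4)
U = 4
s(c) = 4 + c (s(c) = c + 4 = 4 + c)
A(V) = -180 (A(V) = -20*9 = -180)
((-1 - 3)*5 - Q)*A(s(5)) = ((-1 - 3)*5 - 1*4)*(-180) = (-4*5 - 4)*(-180) = (-20 - 4)*(-180) = -24*(-180) = 4320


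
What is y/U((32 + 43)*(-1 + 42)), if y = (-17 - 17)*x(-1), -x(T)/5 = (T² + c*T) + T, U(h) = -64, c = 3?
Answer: 255/32 ≈ 7.9688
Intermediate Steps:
x(T) = -20*T - 5*T² (x(T) = -5*((T² + 3*T) + T) = -5*(T² + 4*T) = -20*T - 5*T²)
y = -510 (y = (-17 - 17)*(-5*(-1)*(4 - 1)) = -(-170)*(-1)*3 = -34*15 = -510)
y/U((32 + 43)*(-1 + 42)) = -510/(-64) = -510*(-1/64) = 255/32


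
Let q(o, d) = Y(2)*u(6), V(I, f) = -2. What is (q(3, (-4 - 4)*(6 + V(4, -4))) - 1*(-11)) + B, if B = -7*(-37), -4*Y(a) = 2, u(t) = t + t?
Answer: 264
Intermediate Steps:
u(t) = 2*t
Y(a) = -1/2 (Y(a) = -1/4*2 = -1/2)
q(o, d) = -6
B = 259
(q(3, (-4 - 4)*(6 + V(4, -4))) - 1*(-11)) + B = (-6 - 1*(-11)) + 259 = (-6 + 11) + 259 = 5 + 259 = 264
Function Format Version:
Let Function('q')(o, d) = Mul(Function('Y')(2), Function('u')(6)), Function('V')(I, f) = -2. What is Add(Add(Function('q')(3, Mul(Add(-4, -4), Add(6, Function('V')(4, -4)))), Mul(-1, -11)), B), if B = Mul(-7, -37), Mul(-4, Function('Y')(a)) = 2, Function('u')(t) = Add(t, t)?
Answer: 264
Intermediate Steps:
Function('u')(t) = Mul(2, t)
Function('Y')(a) = Rational(-1, 2) (Function('Y')(a) = Mul(Rational(-1, 4), 2) = Rational(-1, 2))
Function('q')(o, d) = -6 (Function('q')(o, d) = Mul(Rational(-1, 2), Mul(2, 6)) = Mul(Rational(-1, 2), 12) = -6)
B = 259
Add(Add(Function('q')(3, Mul(Add(-4, -4), Add(6, Function('V')(4, -4)))), Mul(-1, -11)), B) = Add(Add(-6, Mul(-1, -11)), 259) = Add(Add(-6, 11), 259) = Add(5, 259) = 264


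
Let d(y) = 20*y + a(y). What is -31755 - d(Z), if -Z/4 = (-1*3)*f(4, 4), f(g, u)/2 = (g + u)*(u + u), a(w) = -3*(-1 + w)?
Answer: -57870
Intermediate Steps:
a(w) = 3 - 3*w
f(g, u) = 4*u*(g + u) (f(g, u) = 2*((g + u)*(u + u)) = 2*((g + u)*(2*u)) = 2*(2*u*(g + u)) = 4*u*(g + u))
Z = 1536 (Z = -4*(-1*3)*4*4*(4 + 4) = -(-12)*4*4*8 = -(-12)*128 = -4*(-384) = 1536)
d(y) = 3 + 17*y (d(y) = 20*y + (3 - 3*y) = 3 + 17*y)
-31755 - d(Z) = -31755 - (3 + 17*1536) = -31755 - (3 + 26112) = -31755 - 1*26115 = -31755 - 26115 = -57870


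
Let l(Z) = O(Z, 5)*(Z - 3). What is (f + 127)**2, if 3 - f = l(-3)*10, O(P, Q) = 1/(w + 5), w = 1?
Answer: 19600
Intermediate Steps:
O(P, Q) = 1/6 (O(P, Q) = 1/(1 + 5) = 1/6)
l(Z) = -1/2 + Z/6 (l(Z) = (Z - 3)/6 = (-3 + Z)/6 = -1/2 + Z/6)
f = 13 (f = 3 - (-1/2 + (1/6)*(-3))*10 = 3 - (-1/2 - 1/2)*10 = 3 - (-1)*10 = 3 - 1*(-10) = 3 + 10 = 13)
(f + 127)**2 = (13 + 127)**2 = 140**2 = 19600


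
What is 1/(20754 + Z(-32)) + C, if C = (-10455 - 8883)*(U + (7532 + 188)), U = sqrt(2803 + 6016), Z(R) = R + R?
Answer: -3088796858399/20690 - 19338*sqrt(8819) ≈ -1.5111e+8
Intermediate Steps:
Z(R) = 2*R
U = sqrt(8819) ≈ 93.910
C = -149289360 - 19338*sqrt(8819) (C = (-10455 - 8883)*(sqrt(8819) + (7532 + 188)) = -19338*(sqrt(8819) + 7720) = -19338*(7720 + sqrt(8819)) = -149289360 - 19338*sqrt(8819) ≈ -1.5111e+8)
1/(20754 + Z(-32)) + C = 1/(20754 + 2*(-32)) + (-149289360 - 19338*sqrt(8819)) = 1/(20754 - 64) + (-149289360 - 19338*sqrt(8819)) = 1/20690 + (-149289360 - 19338*sqrt(8819)) = -3088796858399/20690 - 19338*sqrt(8819)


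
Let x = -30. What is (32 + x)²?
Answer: 4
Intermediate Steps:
(32 + x)² = (32 - 30)² = 2² = 4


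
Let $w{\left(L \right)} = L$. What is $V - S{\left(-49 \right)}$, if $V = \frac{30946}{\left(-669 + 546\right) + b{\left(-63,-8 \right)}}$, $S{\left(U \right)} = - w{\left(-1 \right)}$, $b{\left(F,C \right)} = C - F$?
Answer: $- \frac{15507}{34} \approx -456.09$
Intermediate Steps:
$S{\left(U \right)} = 1$ ($S{\left(U \right)} = \left(-1\right) \left(-1\right) = 1$)
$V = - \frac{15473}{34}$ ($V = \frac{30946}{\left(-669 + 546\right) - -55} = \frac{30946}{-123 + \left(-8 + 63\right)} = \frac{30946}{-123 + 55} = \frac{30946}{-68} = 30946 \left(- \frac{1}{68}\right) = - \frac{15473}{34} \approx -455.09$)
$V - S{\left(-49 \right)} = - \frac{15473}{34} - 1 = - \frac{15507}{34}$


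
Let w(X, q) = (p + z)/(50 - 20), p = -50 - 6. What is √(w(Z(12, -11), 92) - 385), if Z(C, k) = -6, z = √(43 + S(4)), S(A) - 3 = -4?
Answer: √(-348180 + 30*√42)/30 ≈ 19.663*I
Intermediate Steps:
S(A) = -1 (S(A) = 3 - 4 = -1)
z = √42 (z = √(43 - 1) = √42 ≈ 6.4807)
p = -56
w(X, q) = -28/15 + √42/30 (w(X, q) = (-56 + √42)/(50 - 20) = (-56 + √42)/30 = (-56 + √42)*(1/30) = -28/15 + √42/30)
√(w(Z(12, -11), 92) - 385) = √((-28/15 + √42/30) - 385) = √(-5803/15 + √42/30)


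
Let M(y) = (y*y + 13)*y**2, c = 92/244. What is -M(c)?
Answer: -25869158/13845841 ≈ -1.8684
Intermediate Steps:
c = 23/61 (c = 92*(1/244) = 23/61 ≈ 0.37705)
M(y) = y**2*(13 + y**2) (M(y) = (y**2 + 13)*y**2 = (13 + y**2)*y**2 = y**2*(13 + y**2))
-M(c) = -(23/61)**2*(13 + (23/61)**2) = -529*(13 + 529/3721)/3721 = -529*48902/(3721*3721) = -1*25869158/13845841 = -25869158/13845841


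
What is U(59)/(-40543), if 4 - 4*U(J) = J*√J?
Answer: -1/40543 + 59*√59/162172 ≈ 0.0027698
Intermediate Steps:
U(J) = 1 - J^(3/2)/4 (U(J) = 1 - J*√J/4 = 1 - J^(3/2)/4)
U(59)/(-40543) = (1 - 59*√59/4)/(-40543) = (1 - 59*√59/4)*(-1/40543) = -1/40543 + 59*√59/162172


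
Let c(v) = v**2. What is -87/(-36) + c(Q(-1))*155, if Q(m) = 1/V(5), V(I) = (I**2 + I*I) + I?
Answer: 17917/7260 ≈ 2.4679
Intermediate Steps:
V(I) = I + 2*I**2 (V(I) = (I**2 + I**2) + I = 2*I**2 + I = I + 2*I**2)
Q(m) = 1/55 (Q(m) = 1/(5*(1 + 2*5)) = 1/(5*(1 + 10)) = 1/(5*11) = 1/55)
-87/(-36) + c(Q(-1))*155 = -87/(-36) + (1/55)**2*155 = -87*(-1/36) + (1/3025)*155 = 29/12 + 31/605 = 17917/7260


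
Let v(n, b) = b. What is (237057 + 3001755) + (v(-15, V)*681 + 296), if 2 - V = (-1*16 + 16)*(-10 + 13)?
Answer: 3240470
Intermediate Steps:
V = 2 (V = 2 - (-1*16 + 16)*(-10 + 13) = 2 - (-16 + 16)*3 = 2 - 0*3 = 2 - 1*0 = 2 + 0 = 2)
(237057 + 3001755) + (v(-15, V)*681 + 296) = (237057 + 3001755) + (2*681 + 296) = 3238812 + (1362 + 296) = 3238812 + 1658 = 3240470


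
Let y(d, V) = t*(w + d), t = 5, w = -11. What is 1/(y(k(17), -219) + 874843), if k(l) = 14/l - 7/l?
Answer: 17/14871431 ≈ 1.1431e-6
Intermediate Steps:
k(l) = 7/l
y(d, V) = -55 + 5*d (y(d, V) = 5*(-11 + d) = -55 + 5*d)
1/(y(k(17), -219) + 874843) = 1/((-55 + 5*(7/17)) + 874843) = 1/((-55 + 35/17) + 874843) = 1/(-900/17 + 874843) = 1/(14871431/17) = 17/14871431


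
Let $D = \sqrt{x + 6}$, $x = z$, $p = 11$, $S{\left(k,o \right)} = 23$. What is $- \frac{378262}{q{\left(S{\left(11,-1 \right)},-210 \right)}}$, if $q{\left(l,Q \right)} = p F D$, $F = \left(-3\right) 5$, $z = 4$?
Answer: $\frac{189131 \sqrt{10}}{825} \approx 724.95$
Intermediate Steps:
$F = -15$
$x = 4$
$D = \sqrt{10}$ ($D = \sqrt{4 + 6} = \sqrt{10} \approx 3.1623$)
$q{\left(l,Q \right)} = - 165 \sqrt{10}$ ($q{\left(l,Q \right)} = 11 \left(-15\right) \sqrt{10} = - 165 \sqrt{10}$)
$- \frac{378262}{q{\left(S{\left(11,-1 \right)},-210 \right)}} = - \frac{378262}{\left(-165\right) \sqrt{10}} = - 378262 \left(- \frac{\sqrt{10}}{1650}\right) = \frac{189131 \sqrt{10}}{825}$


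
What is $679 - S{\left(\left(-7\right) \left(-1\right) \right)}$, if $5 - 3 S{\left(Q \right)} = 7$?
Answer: $\frac{2039}{3} \approx 679.67$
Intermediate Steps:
$S{\left(Q \right)} = - \frac{2}{3}$ ($S{\left(Q \right)} = \frac{5}{3} - \frac{7}{3} = - \frac{2}{3}$)
$679 - S{\left(\left(-7\right) \left(-1\right) \right)} = 679 - - \frac{2}{3} = 679 + \frac{2}{3} = \frac{2039}{3}$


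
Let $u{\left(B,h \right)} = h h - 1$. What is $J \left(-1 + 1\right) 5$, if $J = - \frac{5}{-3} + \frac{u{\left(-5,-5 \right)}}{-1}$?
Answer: $0$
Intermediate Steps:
$u{\left(B,h \right)} = -1 + h^{2}$ ($u{\left(B,h \right)} = h^{2} - 1 = -1 + h^{2}$)
$J = - \frac{67}{3}$ ($J = - \frac{5}{-3} + \frac{-1 + \left(-5\right)^{2}}{-1} = \left(-5\right) \left(- \frac{1}{3}\right) + \left(-1 + 25\right) \left(-1\right) = \frac{5}{3} + 24 \left(-1\right) = \frac{5}{3} - 24 = - \frac{67}{3} \approx -22.333$)
$J \left(-1 + 1\right) 5 = - \frac{67 \left(-1 + 1\right) 5}{3} = - \frac{67 \cdot 0 \cdot 5}{3} = \left(- \frac{67}{3}\right) 0 = 0$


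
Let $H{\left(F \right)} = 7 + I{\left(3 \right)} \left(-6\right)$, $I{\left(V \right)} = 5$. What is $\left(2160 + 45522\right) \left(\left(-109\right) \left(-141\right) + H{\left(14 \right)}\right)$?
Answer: $731727972$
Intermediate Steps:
$H{\left(F \right)} = -23$ ($H{\left(F \right)} = 7 + 5 \left(-6\right) = 7 - 30 = -23$)
$\left(2160 + 45522\right) \left(\left(-109\right) \left(-141\right) + H{\left(14 \right)}\right) = \left(2160 + 45522\right) \left(\left(-109\right) \left(-141\right) - 23\right) = 47682 \left(15369 - 23\right) = 47682 \cdot 15346 = 731727972$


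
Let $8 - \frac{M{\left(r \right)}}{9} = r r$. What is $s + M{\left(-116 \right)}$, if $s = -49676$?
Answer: $-170708$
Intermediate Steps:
$M{\left(r \right)} = 72 - 9 r^{2}$ ($M{\left(r \right)} = 72 - 9 r r = 72 - 9 r^{2}$)
$s + M{\left(-116 \right)} = -49676 + \left(72 - 9 \left(-116\right)^{2}\right) = -49676 + \left(72 - 121104\right) = -49676 - 121032 = -170708$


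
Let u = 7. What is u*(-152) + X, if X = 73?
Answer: -991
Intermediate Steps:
u*(-152) + X = 7*(-152) + 73 = -1064 + 73 = -991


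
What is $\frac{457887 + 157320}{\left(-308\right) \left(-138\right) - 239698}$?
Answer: $- \frac{615207}{197194} \approx -3.1198$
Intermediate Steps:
$\frac{457887 + 157320}{\left(-308\right) \left(-138\right) - 239698} = \frac{615207}{42504 - 239698} = \frac{615207}{-197194} = 615207 \left(- \frac{1}{197194}\right) = - \frac{615207}{197194}$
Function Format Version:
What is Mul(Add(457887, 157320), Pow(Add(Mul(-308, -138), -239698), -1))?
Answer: Rational(-615207, 197194) ≈ -3.1198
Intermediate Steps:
Mul(Add(457887, 157320), Pow(Add(Mul(-308, -138), -239698), -1)) = Mul(615207, Pow(Add(42504, -239698), -1)) = Mul(615207, Pow(-197194, -1)) = Mul(615207, Rational(-1, 197194)) = Rational(-615207, 197194)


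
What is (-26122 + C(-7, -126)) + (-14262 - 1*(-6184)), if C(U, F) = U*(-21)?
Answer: -34053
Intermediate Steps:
C(U, F) = -21*U
(-26122 + C(-7, -126)) + (-14262 - 1*(-6184)) = (-26122 - 21*(-7)) + (-14262 - 1*(-6184)) = (-26122 + 147) + (-14262 + 6184) = -25975 - 8078 = -34053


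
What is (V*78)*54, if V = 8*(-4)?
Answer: -134784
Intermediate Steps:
V = -32
(V*78)*54 = -32*78*54 = -2496*54 = -134784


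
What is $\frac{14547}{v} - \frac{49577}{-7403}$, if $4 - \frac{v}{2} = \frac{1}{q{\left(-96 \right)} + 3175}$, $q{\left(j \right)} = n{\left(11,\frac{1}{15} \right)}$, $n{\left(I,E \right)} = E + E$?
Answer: $\frac{467991673039}{256403578} \approx 1825.2$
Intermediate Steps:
$n{\left(I,E \right)} = 2 E$
$q{\left(j \right)} = \frac{2}{15}$
$v = \frac{380986}{47627}$ ($v = 8 - \frac{2}{\frac{2}{15} + 3175} = 8 - \frac{2}{\frac{47627}{15}} = 8 - \frac{30}{47627} = \frac{380986}{47627} \approx 7.9994$)
$\frac{14547}{v} - \frac{49577}{-7403} = \frac{14547}{\frac{380986}{47627}} - \frac{49577}{-7403} = 14547 \cdot \frac{47627}{380986} - - \frac{4507}{673} = \frac{692829969}{380986} + \frac{4507}{673} = \frac{467991673039}{256403578}$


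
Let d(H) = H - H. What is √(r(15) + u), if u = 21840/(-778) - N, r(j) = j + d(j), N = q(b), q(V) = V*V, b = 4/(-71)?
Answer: I*√9973846801/27619 ≈ 3.616*I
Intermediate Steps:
d(H) = 0
b = -4/71 (b = 4*(-1/71) = -4/71 ≈ -0.056338)
q(V) = V²
N = 16/5041 (N = (-4/71)² = 16/5041 ≈ 0.0031740)
r(j) = j (r(j) = j + 0 = j)
u = -55053944/1960949 (u = 21840/(-778) - 1*16/5041 = 21840*(-1/778) - 16/5041 = -10920/389 - 16/5041 = -55053944/1960949 ≈ -28.075)
√(r(15) + u) = √(15 - 55053944/1960949) = √(-25639709/1960949) = I*√9973846801/27619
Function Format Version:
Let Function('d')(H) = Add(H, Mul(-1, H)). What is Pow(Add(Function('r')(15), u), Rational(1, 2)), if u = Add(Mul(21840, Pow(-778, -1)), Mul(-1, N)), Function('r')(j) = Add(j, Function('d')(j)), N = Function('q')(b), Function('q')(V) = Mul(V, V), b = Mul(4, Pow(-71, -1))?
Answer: Mul(Rational(1, 27619), I, Pow(9973846801, Rational(1, 2))) ≈ Mul(3.6160, I)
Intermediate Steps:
Function('d')(H) = 0
b = Rational(-4, 71) (b = Mul(4, Rational(-1, 71)) = Rational(-4, 71) ≈ -0.056338)
Function('q')(V) = Pow(V, 2)
N = Rational(16, 5041) (N = Pow(Rational(-4, 71), 2) = Rational(16, 5041) ≈ 0.0031740)
Function('r')(j) = j (Function('r')(j) = Add(j, 0) = j)
u = Rational(-55053944, 1960949) (u = Add(Mul(21840, Pow(-778, -1)), Mul(-1, Rational(16, 5041))) = Add(Mul(21840, Rational(-1, 778)), Rational(-16, 5041)) = Add(Rational(-10920, 389), Rational(-16, 5041)) = Rational(-55053944, 1960949) ≈ -28.075)
Pow(Add(Function('r')(15), u), Rational(1, 2)) = Pow(Add(15, Rational(-55053944, 1960949)), Rational(1, 2)) = Pow(Rational(-25639709, 1960949), Rational(1, 2)) = Mul(Rational(1, 27619), I, Pow(9973846801, Rational(1, 2)))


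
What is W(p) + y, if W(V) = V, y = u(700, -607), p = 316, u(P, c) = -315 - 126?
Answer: -125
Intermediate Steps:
u(P, c) = -441
y = -441
W(p) + y = 316 - 441 = -125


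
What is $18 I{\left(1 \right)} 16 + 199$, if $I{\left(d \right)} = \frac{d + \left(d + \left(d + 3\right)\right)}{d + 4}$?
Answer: $\frac{2723}{5} \approx 544.6$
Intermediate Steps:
$I{\left(d \right)} = \frac{3 + 3 d}{4 + d}$ ($I{\left(d \right)} = \frac{d + \left(d + \left(3 + d\right)\right)}{4 + d} = \frac{d + \left(3 + 2 d\right)}{4 + d} = \frac{3 + 3 d}{4 + d}$)
$18 I{\left(1 \right)} 16 + 199 = 18 \frac{3 \left(1 + 1\right)}{4 + 1} \cdot 16 + 199 = 18 \cdot 3 \cdot \frac{1}{5} \cdot 2 \cdot 16 + 199 = 18 \cdot \frac{6}{5} \cdot 16 + 199 = \frac{108}{5} \cdot 16 + 199 = \frac{1728}{5} + 199 = \frac{2723}{5}$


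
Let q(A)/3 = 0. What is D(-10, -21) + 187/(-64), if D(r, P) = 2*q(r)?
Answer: -187/64 ≈ -2.9219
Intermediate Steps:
q(A) = 0 (q(A) = 3*0 = 0)
D(r, P) = 0 (D(r, P) = 2*0 = 0)
D(-10, -21) + 187/(-64) = 0 + 187/(-64) = 0 + 187*(-1/64) = 0 - 187/64 = -187/64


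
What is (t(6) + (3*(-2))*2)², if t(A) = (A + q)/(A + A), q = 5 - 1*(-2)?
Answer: 17161/144 ≈ 119.17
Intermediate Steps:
q = 7 (q = 5 + 2 = 7)
t(A) = (7 + A)/(2*A) (t(A) = (A + 7)/(A + A) = (7 + A)/((2*A)) = (7 + A)*(1/(2*A)) = (7 + A)/(2*A))
(t(6) + (3*(-2))*2)² = ((½)*(7 + 6)/6 + (3*(-2))*2)² = ((½)*(⅙)*13 - 6*2)² = (13/12 - 12)² = (-131/12)² = 17161/144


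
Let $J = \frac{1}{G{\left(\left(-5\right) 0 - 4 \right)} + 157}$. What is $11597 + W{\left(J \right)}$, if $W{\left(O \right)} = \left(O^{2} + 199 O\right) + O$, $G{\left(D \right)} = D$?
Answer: $\frac{271504774}{23409} \approx 11598.0$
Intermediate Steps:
$J = \frac{1}{153}$ ($J = \frac{1}{\left(\left(-5\right) 0 - 4\right) + 157} = \frac{1}{\left(0 - 4\right) + 157} = \frac{1}{-4 + 157} = \frac{1}{153} \approx 0.0065359$)
$W{\left(O \right)} = O^{2} + 200 O$
$11597 + W{\left(J \right)} = 11597 + \frac{200 + \frac{1}{153}}{153} = 11597 + \frac{1}{153} \cdot \frac{30601}{153} = 11597 + \frac{30601}{23409} = \frac{271504774}{23409}$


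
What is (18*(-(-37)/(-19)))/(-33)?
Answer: 222/209 ≈ 1.0622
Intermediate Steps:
(18*(-(-37)/(-19)))/(-33) = (18*(-(-37)*(-1)/19))*(-1/33) = (18*(-1*37/19))*(-1/33) = (18*(-37/19))*(-1/33) = -666/19*(-1/33) = 222/209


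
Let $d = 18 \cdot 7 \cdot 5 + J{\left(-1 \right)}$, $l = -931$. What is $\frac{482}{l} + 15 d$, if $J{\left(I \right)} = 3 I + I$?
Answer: $\frac{8741608}{931} \approx 9389.5$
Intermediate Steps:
$J{\left(I \right)} = 4 I$
$d = 626$ ($d = 18 \cdot 7 \cdot 5 + 4 \left(-1\right) = 18 \cdot 35 - 4 = 630 - 4 = 626$)
$\frac{482}{l} + 15 d = \frac{482}{-931} + 15 \cdot 626 = 482 \left(- \frac{1}{931}\right) + 9390 = - \frac{482}{931} + 9390 = \frac{8741608}{931}$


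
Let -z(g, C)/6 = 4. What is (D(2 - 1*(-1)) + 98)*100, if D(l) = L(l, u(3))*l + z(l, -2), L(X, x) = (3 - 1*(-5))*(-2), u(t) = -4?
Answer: 2600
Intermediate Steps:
z(g, C) = -24 (z(g, C) = -6*4 = -24)
L(X, x) = -16 (L(X, x) = (3 + 5)*(-2) = 8*(-2) = -16)
D(l) = -24 - 16*l (D(l) = -16*l - 24 = -24 - 16*l)
(D(2 - 1*(-1)) + 98)*100 = ((-24 - 16*(2 - 1*(-1))) + 98)*100 = ((-24 - 16*(2 + 1)) + 98)*100 = ((-24 - 16*3) + 98)*100 = ((-24 - 48) + 98)*100 = (-72 + 98)*100 = 26*100 = 2600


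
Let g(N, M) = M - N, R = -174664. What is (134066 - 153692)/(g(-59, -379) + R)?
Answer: 3271/29164 ≈ 0.11216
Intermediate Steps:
(134066 - 153692)/(g(-59, -379) + R) = (134066 - 153692)/((-379 - 1*(-59)) - 174664) = -19626/((-379 + 59) - 174664) = -19626/(-320 - 174664) = -19626/(-174984) = -19626*(-1/174984) = 3271/29164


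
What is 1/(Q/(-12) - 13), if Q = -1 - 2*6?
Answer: -12/143 ≈ -0.083916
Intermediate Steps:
Q = -13 (Q = -1 - 12 = -13)
1/(Q/(-12) - 13) = 1/(-13/(-12) - 13) = 1/(-13*(-1/12) - 13) = 1/(13/12 - 13) = 1/(-143/12) = -12/143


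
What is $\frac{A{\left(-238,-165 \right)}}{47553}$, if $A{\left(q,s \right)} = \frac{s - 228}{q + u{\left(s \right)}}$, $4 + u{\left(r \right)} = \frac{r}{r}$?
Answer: $\frac{1}{29161} \approx 3.4292 \cdot 10^{-5}$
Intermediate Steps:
$u{\left(r \right)} = -3$ ($u{\left(r \right)} = -4 + \frac{r}{r} = -4 + 1 = -3$)
$A{\left(q,s \right)} = \frac{-228 + s}{-3 + q}$ ($A{\left(q,s \right)} = \frac{s - 228}{q - 3} = \frac{-228 + s}{-3 + q}$)
$\frac{A{\left(-238,-165 \right)}}{47553} = \frac{\frac{1}{-3 - 238} \left(-228 - 165\right)}{47553} = \frac{1}{-241} \left(-393\right) \frac{1}{47553} = \left(- \frac{1}{241}\right) \left(-393\right) \frac{1}{47553} = \frac{393}{241} \cdot \frac{1}{47553} = \frac{1}{29161}$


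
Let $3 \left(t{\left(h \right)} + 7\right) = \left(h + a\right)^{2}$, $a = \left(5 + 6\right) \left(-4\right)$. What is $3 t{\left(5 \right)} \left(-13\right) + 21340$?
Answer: $1840$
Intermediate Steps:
$a = -44$ ($a = 11 \left(-4\right) = -44$)
$t{\left(h \right)} = -7 + \frac{\left(-44 + h\right)^{2}}{3}$ ($t{\left(h \right)} = -7 + \frac{\left(h - 44\right)^{2}}{3} = -7 + \frac{\left(-44 + h\right)^{2}}{3}$)
$3 t{\left(5 \right)} \left(-13\right) + 21340 = 3 \left(-7 + \frac{\left(-44 + 5\right)^{2}}{3}\right) \left(-13\right) + 21340 = 3 \left(-7 + \frac{\left(-39\right)^{2}}{3}\right) \left(-13\right) + 21340 = 3 \left(-7 + \frac{1}{3} \cdot 1521\right) \left(-13\right) + 21340 = 3 \left(-7 + 507\right) \left(-13\right) + 21340 = 3 \cdot 500 \left(-13\right) + 21340 = 1500 \left(-13\right) + 21340 = -19500 + 21340 = 1840$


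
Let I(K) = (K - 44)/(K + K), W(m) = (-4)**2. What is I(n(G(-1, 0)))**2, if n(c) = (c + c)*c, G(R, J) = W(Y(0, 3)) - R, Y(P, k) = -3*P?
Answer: 71289/334084 ≈ 0.21339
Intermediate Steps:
W(m) = 16
G(R, J) = 16 - R
n(c) = 2*c**2 (n(c) = (2*c)*c = 2*c**2)
I(K) = (-44 + K)/(2*K) (I(K) = (-44 + K)/((2*K)) = (-44 + K)*(1/(2*K)) = (-44 + K)/(2*K))
I(n(G(-1, 0)))**2 = ((-44 + 2*(16 - 1*(-1))**2)/(2*((2*(16 - 1*(-1))**2))))**2 = ((-44 + 2*(16 + 1)**2)/(2*((2*(16 + 1)**2))))**2 = ((-44 + 2*17**2)/(2*((2*17**2))))**2 = ((-44 + 2*289)/(2*((2*289))))**2 = ((1/2)*(-44 + 578)/578)**2 = ((1/2)*(1/578)*534)**2 = (267/578)**2 = 71289/334084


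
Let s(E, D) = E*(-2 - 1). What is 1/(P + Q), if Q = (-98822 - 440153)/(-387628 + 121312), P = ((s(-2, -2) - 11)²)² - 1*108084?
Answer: -266316/28617512069 ≈ -9.3061e-6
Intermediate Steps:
s(E, D) = -3*E (s(E, D) = E*(-3) = -3*E)
P = -107459 (P = ((-3*(-2) - 11)²)² - 1*108084 = ((6 - 11)²)² - 108084 = ((-5)²)² - 108084 = 25² - 108084 = 625 - 108084 = -107459)
Q = 538975/266316 (Q = -538975/(-266316) = -538975*(-1/266316) = 538975/266316 ≈ 2.0238)
1/(P + Q) = 1/(-107459 + 538975/266316) = 1/(-28617512069/266316) = -266316/28617512069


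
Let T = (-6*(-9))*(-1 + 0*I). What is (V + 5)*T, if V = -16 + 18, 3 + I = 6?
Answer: -378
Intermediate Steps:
I = 3 (I = -3 + 6 = 3)
V = 2
T = -54 (T = (-6*(-9))*(-1 + 0*3) = 54*(-1 + 0) = 54*(-1) = -54)
(V + 5)*T = (2 + 5)*(-54) = 7*(-54) = -378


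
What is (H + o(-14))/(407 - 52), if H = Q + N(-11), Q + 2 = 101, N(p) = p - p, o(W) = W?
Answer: 17/71 ≈ 0.23944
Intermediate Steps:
N(p) = 0
Q = 99 (Q = -2 + 101 = 99)
H = 99 (H = 99 + 0 = 99)
(H + o(-14))/(407 - 52) = (99 - 14)/(407 - 52) = 85/355 = 85*(1/355) = 17/71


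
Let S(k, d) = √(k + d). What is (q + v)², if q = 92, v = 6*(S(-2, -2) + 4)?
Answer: 13312 + 2784*I ≈ 13312.0 + 2784.0*I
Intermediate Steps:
S(k, d) = √(d + k)
v = 24 + 12*I (v = 6*(√(-2 - 2) + 4) = 6*(√(-4) + 4) = 6*(2*I + 4) = 6*(4 + 2*I) = 24 + 12*I ≈ 24.0 + 12.0*I)
(q + v)² = (92 + (24 + 12*I))² = (116 + 12*I)²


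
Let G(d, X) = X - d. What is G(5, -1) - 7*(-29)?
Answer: 197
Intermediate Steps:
G(5, -1) - 7*(-29) = (-1 - 1*5) - 7*(-29) = (-1 - 5) + 203 = -6 + 203 = 197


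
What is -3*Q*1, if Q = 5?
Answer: -15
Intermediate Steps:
-3*Q*1 = -3*5*1 = -15*1 = -15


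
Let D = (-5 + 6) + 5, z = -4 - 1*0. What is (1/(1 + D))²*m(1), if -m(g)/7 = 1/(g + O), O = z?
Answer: 1/21 ≈ 0.047619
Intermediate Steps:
z = -4 (z = -4 + 0 = -4)
O = -4
D = 6 (D = 1 + 5 = 6)
m(g) = -7/(-4 + g) (m(g) = -7/(g - 4) = -7/(-4 + g))
(1/(1 + D))²*m(1) = (1/(1 + 6))²*(-7/(-4 + 1)) = (1/7)²*(-7/(-3)) = (⅐)²*(-7*(-⅓)) = (1/49)*(7/3) = 1/21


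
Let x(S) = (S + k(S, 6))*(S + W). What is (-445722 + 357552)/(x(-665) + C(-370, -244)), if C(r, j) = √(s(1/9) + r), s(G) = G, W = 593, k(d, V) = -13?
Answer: -38736960480/21447020033 + 264510*I*√3329/21447020033 ≈ -1.8062 + 0.00071159*I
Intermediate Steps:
x(S) = (-13 + S)*(593 + S) (x(S) = (S - 13)*(S + 593) = (-13 + S)*(593 + S))
C(r, j) = √(⅑ + r) (C(r, j) = √(1/9 + r) = √(1*(⅑) + r) = √(⅑ + r))
(-445722 + 357552)/(x(-665) + C(-370, -244)) = (-445722 + 357552)/((-7709 + (-665)² + 580*(-665)) + √(1 + 9*(-370))/3) = -88170/((-7709 + 442225 - 385700) + √(1 - 3330)/3) = -88170/(48816 + √(-3329)/3) = -88170/(48816 + (I*√3329)/3) = -88170/(48816 + I*√3329/3)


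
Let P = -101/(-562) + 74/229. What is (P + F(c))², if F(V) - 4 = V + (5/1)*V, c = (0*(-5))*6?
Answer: 335830681081/16563175204 ≈ 20.276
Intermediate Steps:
P = 64717/128698 (P = -101*(-1/562) + 74*(1/229) = 101/562 + 74/229 = 64717/128698 ≈ 0.50286)
c = 0 (c = 0*6 = 0)
F(V) = 4 + 6*V (F(V) = 4 + (V + (5/1)*V) = 4 + (V + (5*1)*V) = 4 + (V + 5*V) = 4 + 6*V)
(P + F(c))² = (64717/128698 + (4 + 6*0))² = (64717/128698 + (4 + 0))² = (64717/128698 + 4)² = (579509/128698)² = 335830681081/16563175204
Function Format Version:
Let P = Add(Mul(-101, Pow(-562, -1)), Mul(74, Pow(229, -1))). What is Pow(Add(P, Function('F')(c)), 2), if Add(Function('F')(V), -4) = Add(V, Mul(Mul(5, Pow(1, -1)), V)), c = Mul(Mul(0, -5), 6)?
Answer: Rational(335830681081, 16563175204) ≈ 20.276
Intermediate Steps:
P = Rational(64717, 128698) (P = Add(Mul(-101, Rational(-1, 562)), Mul(74, Rational(1, 229))) = Add(Rational(101, 562), Rational(74, 229)) = Rational(64717, 128698) ≈ 0.50286)
c = 0 (c = Mul(0, 6) = 0)
Function('F')(V) = Add(4, Mul(6, V)) (Function('F')(V) = Add(4, Add(V, Mul(Mul(5, Pow(1, -1)), V))) = Add(4, Add(V, Mul(Mul(5, 1), V))) = Add(4, Add(V, Mul(5, V))) = Add(4, Mul(6, V)))
Pow(Add(P, Function('F')(c)), 2) = Pow(Add(Rational(64717, 128698), Add(4, Mul(6, 0))), 2) = Pow(Add(Rational(64717, 128698), Add(4, 0)), 2) = Pow(Add(Rational(64717, 128698), 4), 2) = Pow(Rational(579509, 128698), 2) = Rational(335830681081, 16563175204)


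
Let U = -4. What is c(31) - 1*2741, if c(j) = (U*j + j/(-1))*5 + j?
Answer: -3485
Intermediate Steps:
c(j) = -24*j (c(j) = (-4*j + j/(-1))*5 + j = (-4*j + j*(-1))*5 + j = (-4*j - j)*5 + j = -5*j*5 + j = -25*j + j = -24*j)
c(31) - 1*2741 = -24*31 - 1*2741 = -744 - 2741 = -3485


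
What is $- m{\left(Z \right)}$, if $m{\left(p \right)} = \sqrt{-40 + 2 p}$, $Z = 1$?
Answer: $- i \sqrt{38} \approx - 6.1644 i$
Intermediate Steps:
$- m{\left(Z \right)} = - \sqrt{-40 + 2 \cdot 1} = - \sqrt{-40 + 2} = - \sqrt{-38} = - i \sqrt{38}$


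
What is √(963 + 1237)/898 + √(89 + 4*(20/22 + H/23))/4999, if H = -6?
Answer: √5862769/1264747 + 5*√22/449 ≈ 0.054146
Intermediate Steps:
√(963 + 1237)/898 + √(89 + 4*(20/22 + H/23))/4999 = √(963 + 1237)/898 + √(89 + 4*(20/22 - 6/23))/4999 = √2200*(1/898) + √(89 + 4*(20*(1/22) - 6*1/23))*(1/4999) = (10*√22)*(1/898) + √(89 + 4*(10/11 - 6/23))*(1/4999) = 5*√22/449 + √(89 + 4*(164/253))*(1/4999) = 5*√22/449 + √(89 + 656/253)*(1/4999) = 5*√22/449 + √(23173/253)*(1/4999) = 5*√22/449 + (√5862769/253)*(1/4999) = 5*√22/449 + √5862769/1264747 = √5862769/1264747 + 5*√22/449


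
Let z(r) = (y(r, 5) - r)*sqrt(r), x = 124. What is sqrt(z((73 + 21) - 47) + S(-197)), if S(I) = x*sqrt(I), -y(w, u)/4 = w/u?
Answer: sqrt(-2115*sqrt(47) + 3100*I*sqrt(197))/5 ≈ 25.045 + 34.746*I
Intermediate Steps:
y(w, u) = -4*w/u
S(I) = 124*sqrt(I)
z(r) = -9*r**(3/2)/5 (z(r) = (-4*r/5 - r)*sqrt(r) = (-9*r/5)*sqrt(r) = -9*r**(3/2)/5)
sqrt(z((73 + 21) - 47) + S(-197)) = sqrt(-9*((73 + 21) - 47)**(3/2)/5 + 124*sqrt(-197)) = sqrt(-9*(94 - 47)**(3/2)/5 + 124*(I*sqrt(197))) = sqrt(-423*sqrt(47)/5 + 124*I*sqrt(197))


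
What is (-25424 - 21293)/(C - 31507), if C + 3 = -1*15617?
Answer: 46717/47127 ≈ 0.99130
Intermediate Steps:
C = -15620 (C = -3 - 1*15617 = -3 - 15617 = -15620)
(-25424 - 21293)/(C - 31507) = (-25424 - 21293)/(-15620 - 31507) = -46717/(-47127) = -46717*(-1/47127) = 46717/47127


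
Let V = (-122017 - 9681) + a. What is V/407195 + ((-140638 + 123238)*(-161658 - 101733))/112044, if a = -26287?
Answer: 31102639469861/760395943 ≈ 40903.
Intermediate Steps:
V = -157985 (V = (-122017 - 9681) - 26287 = -131698 - 26287 = -157985)
V/407195 + ((-140638 + 123238)*(-161658 - 101733))/112044 = -157985/407195 + ((-140638 + 123238)*(-161658 - 101733))/112044 = -157985*1/407195 - 17400*(-263391)*(1/112044) = -31597/81439 + 4583003400*(1/112044) = -31597/81439 + 381916950/9337 = 31102639469861/760395943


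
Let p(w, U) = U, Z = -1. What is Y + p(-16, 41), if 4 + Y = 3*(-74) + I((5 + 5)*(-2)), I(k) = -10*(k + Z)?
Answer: 25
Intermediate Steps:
I(k) = 10 - 10*k (I(k) = -10*(k - 1) = -10*(-1 + k) = 10 - 10*k)
Y = -16 (Y = -4 + (3*(-74) + (10 - 10*(5 + 5)*(-2))) = -4 + (-222 + (10 - 100*(-2))) = -4 + (-222 + (10 - 10*(-20))) = -4 + (-222 + (10 + 200)) = -4 + (-222 + 210) = -4 - 12 = -16)
Y + p(-16, 41) = -16 + 41 = 25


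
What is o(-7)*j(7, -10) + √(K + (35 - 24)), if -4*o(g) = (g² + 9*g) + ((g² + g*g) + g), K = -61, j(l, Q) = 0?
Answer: 5*I*√2 ≈ 7.0711*I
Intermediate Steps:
o(g) = -5*g/2 - 3*g²/4 (o(g) = -((g² + 9*g) + ((g² + g*g) + g))/4 = -((g² + 9*g) + ((g² + g²) + g))/4 = -((g² + 9*g) + (2*g² + g))/4 = -((g² + 9*g) + (g + 2*g²))/4 = -(3*g² + 10*g)/4 = -5*g/2 - 3*g²/4)
o(-7)*j(7, -10) + √(K + (35 - 24)) = -¼*(-7)*(10 + 3*(-7))*0 + √(-61 + (35 - 24)) = -¼*(-7)*(10 - 21)*0 + √(-61 + 11) = -¼*(-7)*(-11)*0 + √(-50) = -77/4*0 + 5*I*√2 = 0 + 5*I*√2 = 5*I*√2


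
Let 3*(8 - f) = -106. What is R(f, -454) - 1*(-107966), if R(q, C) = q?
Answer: 324028/3 ≈ 1.0801e+5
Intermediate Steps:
f = 130/3 (f = 8 - ⅓*(-106) = 8 + 106/3 = 130/3 ≈ 43.333)
R(f, -454) - 1*(-107966) = 130/3 - 1*(-107966) = 130/3 + 107966 = 324028/3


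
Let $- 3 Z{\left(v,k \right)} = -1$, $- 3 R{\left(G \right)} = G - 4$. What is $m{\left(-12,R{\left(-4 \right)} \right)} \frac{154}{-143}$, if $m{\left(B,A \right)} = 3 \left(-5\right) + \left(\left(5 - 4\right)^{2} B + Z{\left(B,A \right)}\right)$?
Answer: $\frac{1120}{39} \approx 28.718$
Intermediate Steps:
$R{\left(G \right)} = \frac{4}{3} - \frac{G}{3}$ ($R{\left(G \right)} = - \frac{G - 4}{3} = - \frac{-4 + G}{3} = \frac{4}{3} - \frac{G}{3}$)
$Z{\left(v,k \right)} = \frac{1}{3}$ ($Z{\left(v,k \right)} = \left(- \frac{1}{3}\right) \left(-1\right) = \frac{1}{3}$)
$m{\left(B,A \right)} = - \frac{44}{3} + B$ ($m{\left(B,A \right)} = 3 \left(-5\right) + \left(\left(5 - 4\right)^{2} B + \frac{1}{3}\right) = -15 + \left(1^{2} B + \frac{1}{3}\right) = -15 + \left(1 B + \frac{1}{3}\right) = -15 + \left(B + \frac{1}{3}\right) = -15 + \left(\frac{1}{3} + B\right) = - \frac{44}{3} + B$)
$m{\left(-12,R{\left(-4 \right)} \right)} \frac{154}{-143} = \left(- \frac{44}{3} - 12\right) \frac{154}{-143} = - \frac{80 \cdot 154 \left(- \frac{1}{143}\right)}{3} = \left(- \frac{80}{3}\right) \left(- \frac{14}{13}\right) = \frac{1120}{39}$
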